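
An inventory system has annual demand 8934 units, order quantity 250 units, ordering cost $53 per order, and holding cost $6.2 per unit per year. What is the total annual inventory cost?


TC = 8934/250 * 53 + 250/2 * 6.2

$2669.01


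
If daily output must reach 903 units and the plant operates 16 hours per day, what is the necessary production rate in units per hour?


Formula: Production Rate = Daily Demand / Available Hours
Rate = 903 units/day / 16 hours/day
Rate = 56.4 units/hour

56.4 units/hour


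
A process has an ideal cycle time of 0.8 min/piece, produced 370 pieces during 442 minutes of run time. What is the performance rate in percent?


Formula: Performance = (Ideal CT * Total Count) / Run Time * 100
Ideal output time = 0.8 * 370 = 296.0 min
Performance = 296.0 / 442 * 100 = 67.0%

67.0%


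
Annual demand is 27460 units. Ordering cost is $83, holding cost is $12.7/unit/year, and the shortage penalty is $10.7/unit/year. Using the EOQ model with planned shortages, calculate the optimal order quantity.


Formula: EOQ* = sqrt(2DS/H) * sqrt((H+P)/P)
Base EOQ = sqrt(2*27460*83/12.7) = 599.1 units
Correction = sqrt((12.7+10.7)/10.7) = 1.47882
EOQ* = 599.1 * 1.47882 = 886.0 units

886.0 units


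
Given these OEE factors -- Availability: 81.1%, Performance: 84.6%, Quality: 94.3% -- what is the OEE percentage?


Formula: OEE = Availability * Performance * Quality / 10000
A * P = 81.1% * 84.6% / 100 = 68.61%
OEE = 68.61% * 94.3% / 100 = 64.7%

64.7%


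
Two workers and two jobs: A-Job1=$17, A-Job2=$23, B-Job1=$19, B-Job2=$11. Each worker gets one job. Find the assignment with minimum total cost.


Option 1: A->1 + B->2 = $17 + $11 = $28
Option 2: A->2 + B->1 = $23 + $19 = $42
Min cost = min($28, $42) = $28

$28


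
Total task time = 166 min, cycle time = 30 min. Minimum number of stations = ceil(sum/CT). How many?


Formula: N_min = ceil(Sum of Task Times / Cycle Time)
N_min = ceil(166 min / 30 min) = ceil(5.5333)
N_min = 6 stations

6


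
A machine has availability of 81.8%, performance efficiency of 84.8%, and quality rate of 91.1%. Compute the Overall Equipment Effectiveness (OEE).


Formula: OEE = Availability * Performance * Quality / 10000
A * P = 81.8% * 84.8% / 100 = 69.37%
OEE = 69.37% * 91.1% / 100 = 63.2%

63.2%


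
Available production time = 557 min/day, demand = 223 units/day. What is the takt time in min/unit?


Formula: Takt Time = Available Production Time / Customer Demand
Takt = 557 min/day / 223 units/day
Takt = 2.5 min/unit

2.5 min/unit


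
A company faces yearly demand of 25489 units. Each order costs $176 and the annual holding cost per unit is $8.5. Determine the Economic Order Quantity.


Formula: EOQ = sqrt(2 * D * S / H)
Numerator: 2 * 25489 * 176 = 8972128
2DS/H = 8972128 / 8.5 = 1055544.5
EOQ = sqrt(1055544.5) = 1027.4 units

1027.4 units


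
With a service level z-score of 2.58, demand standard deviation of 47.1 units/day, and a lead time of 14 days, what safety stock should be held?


Formula: SS = z * sigma_d * sqrt(LT)
sqrt(LT) = sqrt(14) = 3.7417
SS = 2.58 * 47.1 * 3.7417
SS = 454.7 units

454.7 units


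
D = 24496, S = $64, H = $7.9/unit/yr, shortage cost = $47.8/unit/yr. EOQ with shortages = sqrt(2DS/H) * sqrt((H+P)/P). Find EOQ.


Formula: EOQ* = sqrt(2DS/H) * sqrt((H+P)/P)
Base EOQ = sqrt(2*24496*64/7.9) = 630.0 units
Correction = sqrt((7.9+47.8)/47.8) = 1.07948
EOQ* = 630.0 * 1.07948 = 680.1 units

680.1 units


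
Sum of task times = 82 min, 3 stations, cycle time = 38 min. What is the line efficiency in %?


Formula: Efficiency = Sum of Task Times / (N_stations * CT) * 100
Total station capacity = 3 stations * 38 min = 114 min
Efficiency = 82 / 114 * 100 = 71.9%

71.9%


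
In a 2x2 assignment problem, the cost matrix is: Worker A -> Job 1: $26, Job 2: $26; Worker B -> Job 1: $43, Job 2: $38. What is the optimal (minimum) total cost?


Option 1: A->1 + B->2 = $26 + $38 = $64
Option 2: A->2 + B->1 = $26 + $43 = $69
Min cost = min($64, $69) = $64

$64


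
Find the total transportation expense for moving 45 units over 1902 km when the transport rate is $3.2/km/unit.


TC = dist * cost * units = 1902 * 3.2 * 45 = $273888.00

$273888.00


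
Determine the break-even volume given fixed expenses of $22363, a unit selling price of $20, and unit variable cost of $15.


Formula: BEQ = Fixed Costs / (Price - Variable Cost)
Contribution margin = $20 - $15 = $5/unit
BEQ = ceil($22363 / $5/unit) = ceil(4472.6) = 4473 units

4473 units


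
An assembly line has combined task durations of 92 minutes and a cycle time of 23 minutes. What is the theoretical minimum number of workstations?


Formula: N_min = ceil(Sum of Task Times / Cycle Time)
N_min = ceil(92 min / 23 min) = ceil(4.0)
N_min = 4 stations

4


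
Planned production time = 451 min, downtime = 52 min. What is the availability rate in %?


Formula: Availability = (Planned Time - Downtime) / Planned Time * 100
Uptime = 451 - 52 = 399 min
Availability = 399 / 451 * 100 = 88.5%

88.5%


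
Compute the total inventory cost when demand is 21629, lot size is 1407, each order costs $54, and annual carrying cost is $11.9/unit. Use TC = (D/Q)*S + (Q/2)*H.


TC = 21629/1407 * 54 + 1407/2 * 11.9

$9201.76


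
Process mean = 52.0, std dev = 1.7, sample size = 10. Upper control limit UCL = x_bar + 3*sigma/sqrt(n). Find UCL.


UCL = 52.0 + 3 * 1.7 / sqrt(10)

53.61


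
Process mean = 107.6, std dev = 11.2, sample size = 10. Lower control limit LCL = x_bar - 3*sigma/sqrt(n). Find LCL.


LCL = 107.6 - 3 * 11.2 / sqrt(10)

96.97


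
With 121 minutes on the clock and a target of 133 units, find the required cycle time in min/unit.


Formula: CT = Available Time / Number of Units
CT = 121 min / 133 units
CT = 0.91 min/unit

0.91 min/unit


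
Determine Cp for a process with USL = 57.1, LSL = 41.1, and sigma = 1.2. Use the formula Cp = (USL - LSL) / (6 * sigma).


Cp = (57.1 - 41.1) / (6 * 1.2)

2.22


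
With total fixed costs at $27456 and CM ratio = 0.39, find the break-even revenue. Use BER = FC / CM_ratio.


Formula: BER = Fixed Costs / Contribution Margin Ratio
BER = $27456 / 0.39
BER = $70400.00 (to the nearest cent)

$70400.00


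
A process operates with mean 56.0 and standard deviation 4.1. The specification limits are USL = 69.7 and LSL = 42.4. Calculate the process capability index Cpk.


Cpu = (69.7 - 56.0) / (3 * 4.1) = 1.11
Cpl = (56.0 - 42.4) / (3 * 4.1) = 1.11
Cpk = min(1.11, 1.11) = 1.11

1.11


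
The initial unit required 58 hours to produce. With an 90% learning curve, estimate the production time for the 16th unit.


Formula: T_n = T_1 * (learning_rate)^(log2(n)) where learning_rate = rate/100
Doublings = log2(16) = 4
T_n = 58 * 0.9^4
T_n = 58 * 0.6561 = 38.1 hours

38.1 hours


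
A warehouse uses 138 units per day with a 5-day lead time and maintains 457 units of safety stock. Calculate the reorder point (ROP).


Formula: ROP = (Daily Demand * Lead Time) + Safety Stock
Demand during lead time = 138 * 5 = 690 units
ROP = 690 + 457 = 1147 units

1147 units


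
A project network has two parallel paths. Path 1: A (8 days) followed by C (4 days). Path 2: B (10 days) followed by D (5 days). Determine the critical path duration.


Path 1 = 8 + 4 = 12 days
Path 2 = 10 + 5 = 15 days
Duration = max(12, 15) = 15 days

15 days


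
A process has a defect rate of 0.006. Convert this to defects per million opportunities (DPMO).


DPMO = defect_rate * 1000000 = 0.006 * 1000000

6000


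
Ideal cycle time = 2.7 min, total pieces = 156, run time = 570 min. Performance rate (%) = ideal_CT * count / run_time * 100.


Formula: Performance = (Ideal CT * Total Count) / Run Time * 100
Ideal output time = 2.7 * 156 = 421.2 min
Performance = 421.2 / 570 * 100 = 73.9%

73.9%


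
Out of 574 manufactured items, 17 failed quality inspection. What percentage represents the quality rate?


Formula: Quality Rate = Good Pieces / Total Pieces * 100
Good pieces = 574 - 17 = 557
QR = 557 / 574 * 100 = 97.0%

97.0%


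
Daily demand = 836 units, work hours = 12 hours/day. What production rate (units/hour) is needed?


Formula: Production Rate = Daily Demand / Available Hours
Rate = 836 units/day / 12 hours/day
Rate = 69.7 units/hour

69.7 units/hour


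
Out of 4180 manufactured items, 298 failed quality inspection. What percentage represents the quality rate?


Formula: Quality Rate = Good Pieces / Total Pieces * 100
Good pieces = 4180 - 298 = 3882
QR = 3882 / 4180 * 100 = 92.9%

92.9%


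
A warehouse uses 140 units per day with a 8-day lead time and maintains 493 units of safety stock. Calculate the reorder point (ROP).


Formula: ROP = (Daily Demand * Lead Time) + Safety Stock
Demand during lead time = 140 * 8 = 1120 units
ROP = 1120 + 493 = 1613 units

1613 units


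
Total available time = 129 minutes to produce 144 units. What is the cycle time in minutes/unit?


Formula: CT = Available Time / Number of Units
CT = 129 min / 144 units
CT = 0.9 min/unit

0.9 min/unit


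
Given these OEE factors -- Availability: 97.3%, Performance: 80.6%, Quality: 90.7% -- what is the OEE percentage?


Formula: OEE = Availability * Performance * Quality / 10000
A * P = 97.3% * 80.6% / 100 = 78.42%
OEE = 78.42% * 90.7% / 100 = 71.1%

71.1%


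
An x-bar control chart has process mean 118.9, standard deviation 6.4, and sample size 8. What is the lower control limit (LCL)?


LCL = 118.9 - 3 * 6.4 / sqrt(8)

112.11


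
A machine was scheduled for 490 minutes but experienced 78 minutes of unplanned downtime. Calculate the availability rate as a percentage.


Formula: Availability = (Planned Time - Downtime) / Planned Time * 100
Uptime = 490 - 78 = 412 min
Availability = 412 / 490 * 100 = 84.1%

84.1%


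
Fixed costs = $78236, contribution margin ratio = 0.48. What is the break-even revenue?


Formula: BER = Fixed Costs / Contribution Margin Ratio
BER = $78236 / 0.48
BER = $162991.67 (to the nearest cent)

$162991.67


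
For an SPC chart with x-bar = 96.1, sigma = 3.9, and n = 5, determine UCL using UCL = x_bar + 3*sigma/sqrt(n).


UCL = 96.1 + 3 * 3.9 / sqrt(5)

101.33


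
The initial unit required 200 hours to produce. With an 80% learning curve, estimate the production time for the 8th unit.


Formula: T_n = T_1 * (learning_rate)^(log2(n)) where learning_rate = rate/100
Doublings = log2(8) = 3
T_n = 200 * 0.8^3
T_n = 200 * 0.512 = 102.4 hours

102.4 hours


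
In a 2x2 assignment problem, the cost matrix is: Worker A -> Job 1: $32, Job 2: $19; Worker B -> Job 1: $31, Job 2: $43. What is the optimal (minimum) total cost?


Option 1: A->1 + B->2 = $32 + $43 = $75
Option 2: A->2 + B->1 = $19 + $31 = $50
Min cost = min($75, $50) = $50

$50


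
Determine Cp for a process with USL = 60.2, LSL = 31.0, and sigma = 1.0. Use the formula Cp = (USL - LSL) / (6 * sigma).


Cp = (60.2 - 31.0) / (6 * 1.0)

4.87


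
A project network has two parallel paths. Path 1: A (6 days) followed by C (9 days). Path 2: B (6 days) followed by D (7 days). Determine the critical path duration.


Path 1 = 6 + 9 = 15 days
Path 2 = 6 + 7 = 13 days
Duration = max(15, 13) = 15 days

15 days


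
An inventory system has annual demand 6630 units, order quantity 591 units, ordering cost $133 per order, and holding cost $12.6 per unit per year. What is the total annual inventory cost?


TC = 6630/591 * 133 + 591/2 * 12.6

$5215.33


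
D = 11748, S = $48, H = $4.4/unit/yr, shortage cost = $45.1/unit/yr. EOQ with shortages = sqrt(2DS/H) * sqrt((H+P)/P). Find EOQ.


Formula: EOQ* = sqrt(2DS/H) * sqrt((H+P)/P)
Base EOQ = sqrt(2*11748*48/4.4) = 506.28 units
Correction = sqrt((4.4+45.1)/45.1) = 1.04765
EOQ* = 506.28 * 1.04765 = 530.4 units

530.4 units


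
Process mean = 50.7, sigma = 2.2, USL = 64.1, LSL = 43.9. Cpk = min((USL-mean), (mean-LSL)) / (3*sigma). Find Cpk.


Cpu = (64.1 - 50.7) / (3 * 2.2) = 2.03
Cpl = (50.7 - 43.9) / (3 * 2.2) = 1.03
Cpk = min(2.03, 1.03) = 1.03

1.03


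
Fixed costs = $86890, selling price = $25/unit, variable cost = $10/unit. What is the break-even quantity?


Formula: BEQ = Fixed Costs / (Price - Variable Cost)
Contribution margin = $25 - $10 = $15/unit
BEQ = ceil($86890 / $15/unit) = ceil(5792.67) = 5793 units

5793 units


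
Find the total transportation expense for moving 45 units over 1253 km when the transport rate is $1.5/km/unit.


TC = dist * cost * units = 1253 * 1.5 * 45 = $84577.50

$84577.50


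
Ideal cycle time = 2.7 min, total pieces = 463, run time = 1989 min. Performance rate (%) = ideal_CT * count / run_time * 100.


Formula: Performance = (Ideal CT * Total Count) / Run Time * 100
Ideal output time = 2.7 * 463 = 1250.1 min
Performance = 1250.1 / 1989 * 100 = 62.9%

62.9%


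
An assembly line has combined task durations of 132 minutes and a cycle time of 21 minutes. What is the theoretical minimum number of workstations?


Formula: N_min = ceil(Sum of Task Times / Cycle Time)
N_min = ceil(132 min / 21 min) = ceil(6.2857)
N_min = 7 stations

7


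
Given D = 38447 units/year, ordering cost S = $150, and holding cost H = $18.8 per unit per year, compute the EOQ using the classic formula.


Formula: EOQ = sqrt(2 * D * S / H)
Numerator: 2 * 38447 * 150 = 11534100
2DS/H = 11534100 / 18.8 = 613516.0
EOQ = sqrt(613516.0) = 783.3 units

783.3 units


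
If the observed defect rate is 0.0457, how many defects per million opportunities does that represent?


DPMO = defect_rate * 1000000 = 0.0457 * 1000000

45700


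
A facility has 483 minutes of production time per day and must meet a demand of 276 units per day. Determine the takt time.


Formula: Takt Time = Available Production Time / Customer Demand
Takt = 483 min/day / 276 units/day
Takt = 1.75 min/unit

1.75 min/unit


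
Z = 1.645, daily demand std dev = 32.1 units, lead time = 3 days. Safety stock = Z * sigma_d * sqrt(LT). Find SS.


Formula: SS = z * sigma_d * sqrt(LT)
sqrt(LT) = sqrt(3) = 1.7321
SS = 1.645 * 32.1 * 1.7321
SS = 91.5 units

91.5 units


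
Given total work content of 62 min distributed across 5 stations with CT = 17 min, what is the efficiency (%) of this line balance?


Formula: Efficiency = Sum of Task Times / (N_stations * CT) * 100
Total station capacity = 5 stations * 17 min = 85 min
Efficiency = 62 / 85 * 100 = 72.9%

72.9%


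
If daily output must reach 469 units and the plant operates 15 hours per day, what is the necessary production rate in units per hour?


Formula: Production Rate = Daily Demand / Available Hours
Rate = 469 units/day / 15 hours/day
Rate = 31.3 units/hour

31.3 units/hour


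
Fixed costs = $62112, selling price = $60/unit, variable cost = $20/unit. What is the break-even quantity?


Formula: BEQ = Fixed Costs / (Price - Variable Cost)
Contribution margin = $60 - $20 = $40/unit
BEQ = ceil($62112 / $40/unit) = ceil(1552.8) = 1553 units

1553 units


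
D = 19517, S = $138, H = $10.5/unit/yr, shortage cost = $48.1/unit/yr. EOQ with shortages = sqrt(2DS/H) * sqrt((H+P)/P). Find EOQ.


Formula: EOQ* = sqrt(2DS/H) * sqrt((H+P)/P)
Base EOQ = sqrt(2*19517*138/10.5) = 716.25 units
Correction = sqrt((10.5+48.1)/48.1) = 1.10376
EOQ* = 716.25 * 1.10376 = 790.6 units

790.6 units


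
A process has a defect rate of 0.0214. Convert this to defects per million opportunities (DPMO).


DPMO = defect_rate * 1000000 = 0.0214 * 1000000

21400


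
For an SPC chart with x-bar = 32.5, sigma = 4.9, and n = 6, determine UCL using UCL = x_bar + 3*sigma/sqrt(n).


UCL = 32.5 + 3 * 4.9 / sqrt(6)

38.5


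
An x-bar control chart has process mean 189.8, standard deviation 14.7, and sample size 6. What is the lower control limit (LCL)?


LCL = 189.8 - 3 * 14.7 / sqrt(6)

171.8


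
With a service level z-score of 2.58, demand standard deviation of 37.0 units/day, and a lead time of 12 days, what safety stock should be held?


Formula: SS = z * sigma_d * sqrt(LT)
sqrt(LT) = sqrt(12) = 3.4641
SS = 2.58 * 37.0 * 3.4641
SS = 330.7 units

330.7 units


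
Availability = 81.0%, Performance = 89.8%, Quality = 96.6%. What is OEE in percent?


Formula: OEE = Availability * Performance * Quality / 10000
A * P = 81.0% * 89.8% / 100 = 72.74%
OEE = 72.74% * 96.6% / 100 = 70.3%

70.3%


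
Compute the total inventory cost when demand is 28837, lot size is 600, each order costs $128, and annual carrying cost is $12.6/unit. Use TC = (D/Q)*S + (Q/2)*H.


TC = 28837/600 * 128 + 600/2 * 12.6

$9931.89


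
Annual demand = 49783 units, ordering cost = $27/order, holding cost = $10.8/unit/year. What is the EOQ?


Formula: EOQ = sqrt(2 * D * S / H)
Numerator: 2 * 49783 * 27 = 2688282
2DS/H = 2688282 / 10.8 = 248915.0
EOQ = sqrt(248915.0) = 498.9 units

498.9 units


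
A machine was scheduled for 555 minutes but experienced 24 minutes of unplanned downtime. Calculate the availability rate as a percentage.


Formula: Availability = (Planned Time - Downtime) / Planned Time * 100
Uptime = 555 - 24 = 531 min
Availability = 531 / 555 * 100 = 95.7%

95.7%


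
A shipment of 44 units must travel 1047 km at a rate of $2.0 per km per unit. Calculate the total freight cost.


TC = dist * cost * units = 1047 * 2.0 * 44 = $92136.00

$92136.00


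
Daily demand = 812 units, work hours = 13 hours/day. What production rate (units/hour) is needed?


Formula: Production Rate = Daily Demand / Available Hours
Rate = 812 units/day / 13 hours/day
Rate = 62.5 units/hour

62.5 units/hour


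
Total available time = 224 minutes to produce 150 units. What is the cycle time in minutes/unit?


Formula: CT = Available Time / Number of Units
CT = 224 min / 150 units
CT = 1.49 min/unit

1.49 min/unit


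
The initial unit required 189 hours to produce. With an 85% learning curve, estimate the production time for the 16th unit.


Formula: T_n = T_1 * (learning_rate)^(log2(n)) where learning_rate = rate/100
Doublings = log2(16) = 4
T_n = 189 * 0.85^4
T_n = 189 * 0.522 = 98.7 hours

98.7 hours


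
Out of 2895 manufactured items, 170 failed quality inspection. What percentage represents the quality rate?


Formula: Quality Rate = Good Pieces / Total Pieces * 100
Good pieces = 2895 - 170 = 2725
QR = 2725 / 2895 * 100 = 94.1%

94.1%


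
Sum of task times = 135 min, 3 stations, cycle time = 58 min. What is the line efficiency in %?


Formula: Efficiency = Sum of Task Times / (N_stations * CT) * 100
Total station capacity = 3 stations * 58 min = 174 min
Efficiency = 135 / 174 * 100 = 77.6%

77.6%


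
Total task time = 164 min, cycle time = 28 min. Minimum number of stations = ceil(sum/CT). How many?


Formula: N_min = ceil(Sum of Task Times / Cycle Time)
N_min = ceil(164 min / 28 min) = ceil(5.8571)
N_min = 6 stations

6


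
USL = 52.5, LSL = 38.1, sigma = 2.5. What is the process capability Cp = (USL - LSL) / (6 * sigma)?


Cp = (52.5 - 38.1) / (6 * 2.5)

0.96


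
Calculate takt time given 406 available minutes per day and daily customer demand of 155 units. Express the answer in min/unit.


Formula: Takt Time = Available Production Time / Customer Demand
Takt = 406 min/day / 155 units/day
Takt = 2.62 min/unit

2.62 min/unit


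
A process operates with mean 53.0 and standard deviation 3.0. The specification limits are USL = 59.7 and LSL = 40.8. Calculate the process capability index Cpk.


Cpu = (59.7 - 53.0) / (3 * 3.0) = 0.74
Cpl = (53.0 - 40.8) / (3 * 3.0) = 1.36
Cpk = min(0.74, 1.36) = 0.74

0.74


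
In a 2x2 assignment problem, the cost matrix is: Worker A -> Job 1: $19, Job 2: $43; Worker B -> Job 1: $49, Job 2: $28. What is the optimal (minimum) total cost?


Option 1: A->1 + B->2 = $19 + $28 = $47
Option 2: A->2 + B->1 = $43 + $49 = $92
Min cost = min($47, $92) = $47

$47


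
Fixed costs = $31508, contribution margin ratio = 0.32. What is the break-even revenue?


Formula: BER = Fixed Costs / Contribution Margin Ratio
BER = $31508 / 0.32
BER = $98462.50 (to the nearest cent)

$98462.50


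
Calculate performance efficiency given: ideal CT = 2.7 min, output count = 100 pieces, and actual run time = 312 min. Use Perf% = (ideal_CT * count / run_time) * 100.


Formula: Performance = (Ideal CT * Total Count) / Run Time * 100
Ideal output time = 2.7 * 100 = 270.0 min
Performance = 270.0 / 312 * 100 = 86.5%

86.5%


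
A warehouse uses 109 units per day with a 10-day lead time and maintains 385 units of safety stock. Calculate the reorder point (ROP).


Formula: ROP = (Daily Demand * Lead Time) + Safety Stock
Demand during lead time = 109 * 10 = 1090 units
ROP = 1090 + 385 = 1475 units

1475 units


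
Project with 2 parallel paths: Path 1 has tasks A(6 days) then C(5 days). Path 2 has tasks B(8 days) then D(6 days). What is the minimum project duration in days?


Path 1 = 6 + 5 = 11 days
Path 2 = 8 + 6 = 14 days
Duration = max(11, 14) = 14 days

14 days


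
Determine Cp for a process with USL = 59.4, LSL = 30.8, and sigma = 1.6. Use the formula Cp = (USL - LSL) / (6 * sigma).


Cp = (59.4 - 30.8) / (6 * 1.6)

2.98


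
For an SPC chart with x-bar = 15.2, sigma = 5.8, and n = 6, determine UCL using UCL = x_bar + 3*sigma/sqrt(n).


UCL = 15.2 + 3 * 5.8 / sqrt(6)

22.3


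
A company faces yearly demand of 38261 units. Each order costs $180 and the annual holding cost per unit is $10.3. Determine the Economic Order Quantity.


Formula: EOQ = sqrt(2 * D * S / H)
Numerator: 2 * 38261 * 180 = 13773960
2DS/H = 13773960 / 10.3 = 1337277.7
EOQ = sqrt(1337277.7) = 1156.4 units

1156.4 units


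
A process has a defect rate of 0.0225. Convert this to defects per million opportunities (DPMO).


DPMO = defect_rate * 1000000 = 0.0225 * 1000000

22500


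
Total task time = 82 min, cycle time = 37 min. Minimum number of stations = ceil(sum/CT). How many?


Formula: N_min = ceil(Sum of Task Times / Cycle Time)
N_min = ceil(82 min / 37 min) = ceil(2.2162)
N_min = 3 stations

3


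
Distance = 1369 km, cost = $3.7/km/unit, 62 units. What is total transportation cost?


TC = dist * cost * units = 1369 * 3.7 * 62 = $314048.60

$314048.60


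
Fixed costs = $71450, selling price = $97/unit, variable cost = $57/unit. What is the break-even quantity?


Formula: BEQ = Fixed Costs / (Price - Variable Cost)
Contribution margin = $97 - $57 = $40/unit
BEQ = ceil($71450 / $40/unit) = ceil(1786.25) = 1787 units

1787 units


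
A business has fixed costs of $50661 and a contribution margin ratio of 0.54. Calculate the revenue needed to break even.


Formula: BER = Fixed Costs / Contribution Margin Ratio
BER = $50661 / 0.54
BER = $93816.67 (to the nearest cent)

$93816.67


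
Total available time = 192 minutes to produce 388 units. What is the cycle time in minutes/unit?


Formula: CT = Available Time / Number of Units
CT = 192 min / 388 units
CT = 0.49 min/unit

0.49 min/unit


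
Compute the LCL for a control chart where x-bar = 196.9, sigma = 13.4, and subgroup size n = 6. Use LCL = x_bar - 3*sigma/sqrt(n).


LCL = 196.9 - 3 * 13.4 / sqrt(6)

180.49


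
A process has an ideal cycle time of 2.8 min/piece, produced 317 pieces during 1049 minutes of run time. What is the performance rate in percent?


Formula: Performance = (Ideal CT * Total Count) / Run Time * 100
Ideal output time = 2.8 * 317 = 887.6 min
Performance = 887.6 / 1049 * 100 = 84.6%

84.6%


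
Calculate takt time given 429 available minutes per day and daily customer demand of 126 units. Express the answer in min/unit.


Formula: Takt Time = Available Production Time / Customer Demand
Takt = 429 min/day / 126 units/day
Takt = 3.4 min/unit

3.4 min/unit


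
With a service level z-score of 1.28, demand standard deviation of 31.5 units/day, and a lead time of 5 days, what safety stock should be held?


Formula: SS = z * sigma_d * sqrt(LT)
sqrt(LT) = sqrt(5) = 2.2361
SS = 1.28 * 31.5 * 2.2361
SS = 90.2 units

90.2 units


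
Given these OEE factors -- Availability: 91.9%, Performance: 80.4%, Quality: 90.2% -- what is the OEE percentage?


Formula: OEE = Availability * Performance * Quality / 10000
A * P = 91.9% * 80.4% / 100 = 73.89%
OEE = 73.89% * 90.2% / 100 = 66.6%

66.6%


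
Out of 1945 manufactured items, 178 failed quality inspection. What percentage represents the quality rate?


Formula: Quality Rate = Good Pieces / Total Pieces * 100
Good pieces = 1945 - 178 = 1767
QR = 1767 / 1945 * 100 = 90.8%

90.8%


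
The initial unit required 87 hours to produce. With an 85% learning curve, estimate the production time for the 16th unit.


Formula: T_n = T_1 * (learning_rate)^(log2(n)) where learning_rate = rate/100
Doublings = log2(16) = 4
T_n = 87 * 0.85^4
T_n = 87 * 0.522 = 45.4 hours

45.4 hours


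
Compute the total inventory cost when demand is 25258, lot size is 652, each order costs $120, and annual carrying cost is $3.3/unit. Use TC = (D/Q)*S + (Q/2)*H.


TC = 25258/652 * 120 + 652/2 * 3.3

$5724.51


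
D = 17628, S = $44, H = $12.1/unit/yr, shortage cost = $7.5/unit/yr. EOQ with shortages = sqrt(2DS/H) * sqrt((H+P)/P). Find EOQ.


Formula: EOQ* = sqrt(2DS/H) * sqrt((H+P)/P)
Base EOQ = sqrt(2*17628*44/12.1) = 358.06 units
Correction = sqrt((12.1+7.5)/7.5) = 1.61658
EOQ* = 358.06 * 1.61658 = 578.8 units

578.8 units


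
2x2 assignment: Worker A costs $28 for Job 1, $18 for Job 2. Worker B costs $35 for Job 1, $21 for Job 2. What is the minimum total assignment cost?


Option 1: A->1 + B->2 = $28 + $21 = $49
Option 2: A->2 + B->1 = $18 + $35 = $53
Min cost = min($49, $53) = $49

$49


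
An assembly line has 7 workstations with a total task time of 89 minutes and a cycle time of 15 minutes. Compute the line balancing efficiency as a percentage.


Formula: Efficiency = Sum of Task Times / (N_stations * CT) * 100
Total station capacity = 7 stations * 15 min = 105 min
Efficiency = 89 / 105 * 100 = 84.8%

84.8%


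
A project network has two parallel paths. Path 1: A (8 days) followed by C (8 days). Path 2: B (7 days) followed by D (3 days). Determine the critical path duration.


Path 1 = 8 + 8 = 16 days
Path 2 = 7 + 3 = 10 days
Duration = max(16, 10) = 16 days

16 days


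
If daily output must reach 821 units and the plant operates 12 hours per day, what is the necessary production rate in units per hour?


Formula: Production Rate = Daily Demand / Available Hours
Rate = 821 units/day / 12 hours/day
Rate = 68.4 units/hour

68.4 units/hour


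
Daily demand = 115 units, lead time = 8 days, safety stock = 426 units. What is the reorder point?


Formula: ROP = (Daily Demand * Lead Time) + Safety Stock
Demand during lead time = 115 * 8 = 920 units
ROP = 920 + 426 = 1346 units

1346 units


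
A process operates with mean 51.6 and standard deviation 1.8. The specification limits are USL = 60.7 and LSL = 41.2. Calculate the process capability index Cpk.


Cpu = (60.7 - 51.6) / (3 * 1.8) = 1.69
Cpl = (51.6 - 41.2) / (3 * 1.8) = 1.93
Cpk = min(1.69, 1.93) = 1.69

1.69


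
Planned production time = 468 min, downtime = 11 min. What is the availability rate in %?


Formula: Availability = (Planned Time - Downtime) / Planned Time * 100
Uptime = 468 - 11 = 457 min
Availability = 457 / 468 * 100 = 97.6%

97.6%


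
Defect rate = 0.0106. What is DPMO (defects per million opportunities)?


DPMO = defect_rate * 1000000 = 0.0106 * 1000000

10600


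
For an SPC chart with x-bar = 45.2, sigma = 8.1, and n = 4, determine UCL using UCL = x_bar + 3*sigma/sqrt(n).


UCL = 45.2 + 3 * 8.1 / sqrt(4)

57.35


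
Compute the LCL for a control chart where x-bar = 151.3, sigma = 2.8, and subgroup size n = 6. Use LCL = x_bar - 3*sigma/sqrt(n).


LCL = 151.3 - 3 * 2.8 / sqrt(6)

147.87


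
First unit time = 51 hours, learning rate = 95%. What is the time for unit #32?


Formula: T_n = T_1 * (learning_rate)^(log2(n)) where learning_rate = rate/100
Doublings = log2(32) = 5
T_n = 51 * 0.95^5
T_n = 51 * 0.7738 = 39.5 hours

39.5 hours


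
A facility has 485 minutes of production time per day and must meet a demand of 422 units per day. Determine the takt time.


Formula: Takt Time = Available Production Time / Customer Demand
Takt = 485 min/day / 422 units/day
Takt = 1.15 min/unit

1.15 min/unit


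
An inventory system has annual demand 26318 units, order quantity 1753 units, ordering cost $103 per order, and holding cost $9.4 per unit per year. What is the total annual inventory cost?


TC = 26318/1753 * 103 + 1753/2 * 9.4

$9785.45


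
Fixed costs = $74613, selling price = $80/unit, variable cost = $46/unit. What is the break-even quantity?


Formula: BEQ = Fixed Costs / (Price - Variable Cost)
Contribution margin = $80 - $46 = $34/unit
BEQ = ceil($74613 / $34/unit) = ceil(2194.5) = 2195 units

2195 units


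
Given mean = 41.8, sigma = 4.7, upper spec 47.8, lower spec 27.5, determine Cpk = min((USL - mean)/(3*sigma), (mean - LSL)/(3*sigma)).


Cpu = (47.8 - 41.8) / (3 * 4.7) = 0.43
Cpl = (41.8 - 27.5) / (3 * 4.7) = 1.01
Cpk = min(0.43, 1.01) = 0.43

0.43


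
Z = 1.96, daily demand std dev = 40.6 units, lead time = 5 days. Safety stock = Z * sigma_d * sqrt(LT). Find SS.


Formula: SS = z * sigma_d * sqrt(LT)
sqrt(LT) = sqrt(5) = 2.2361
SS = 1.96 * 40.6 * 2.2361
SS = 177.9 units

177.9 units


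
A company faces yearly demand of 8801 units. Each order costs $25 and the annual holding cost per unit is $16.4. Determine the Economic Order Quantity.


Formula: EOQ = sqrt(2 * D * S / H)
Numerator: 2 * 8801 * 25 = 440050
2DS/H = 440050 / 16.4 = 26832.3
EOQ = sqrt(26832.3) = 163.8 units

163.8 units


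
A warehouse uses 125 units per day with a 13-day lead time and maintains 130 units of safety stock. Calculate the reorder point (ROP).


Formula: ROP = (Daily Demand * Lead Time) + Safety Stock
Demand during lead time = 125 * 13 = 1625 units
ROP = 1625 + 130 = 1755 units

1755 units


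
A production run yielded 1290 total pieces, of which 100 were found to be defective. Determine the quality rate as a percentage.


Formula: Quality Rate = Good Pieces / Total Pieces * 100
Good pieces = 1290 - 100 = 1190
QR = 1190 / 1290 * 100 = 92.2%

92.2%


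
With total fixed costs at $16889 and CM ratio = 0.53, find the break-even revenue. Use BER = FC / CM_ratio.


Formula: BER = Fixed Costs / Contribution Margin Ratio
BER = $16889 / 0.53
BER = $31866.04 (to the nearest cent)

$31866.04


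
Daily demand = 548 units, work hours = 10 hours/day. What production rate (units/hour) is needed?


Formula: Production Rate = Daily Demand / Available Hours
Rate = 548 units/day / 10 hours/day
Rate = 54.8 units/hour

54.8 units/hour


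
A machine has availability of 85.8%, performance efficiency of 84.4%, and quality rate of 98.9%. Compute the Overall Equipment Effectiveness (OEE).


Formula: OEE = Availability * Performance * Quality / 10000
A * P = 85.8% * 84.4% / 100 = 72.42%
OEE = 72.42% * 98.9% / 100 = 71.6%

71.6%


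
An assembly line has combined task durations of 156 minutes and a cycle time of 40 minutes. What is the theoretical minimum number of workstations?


Formula: N_min = ceil(Sum of Task Times / Cycle Time)
N_min = ceil(156 min / 40 min) = ceil(3.9)
N_min = 4 stations

4


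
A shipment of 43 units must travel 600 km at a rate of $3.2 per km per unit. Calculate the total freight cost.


TC = dist * cost * units = 600 * 3.2 * 43 = $82560.00

$82560.00


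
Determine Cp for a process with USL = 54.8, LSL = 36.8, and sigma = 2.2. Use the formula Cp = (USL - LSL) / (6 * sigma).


Cp = (54.8 - 36.8) / (6 * 2.2)

1.36


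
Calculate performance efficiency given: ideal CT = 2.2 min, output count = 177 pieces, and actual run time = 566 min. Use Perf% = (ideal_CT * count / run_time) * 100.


Formula: Performance = (Ideal CT * Total Count) / Run Time * 100
Ideal output time = 2.2 * 177 = 389.4 min
Performance = 389.4 / 566 * 100 = 68.8%

68.8%


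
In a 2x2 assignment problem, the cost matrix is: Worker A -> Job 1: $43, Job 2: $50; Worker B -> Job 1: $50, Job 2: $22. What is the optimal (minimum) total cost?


Option 1: A->1 + B->2 = $43 + $22 = $65
Option 2: A->2 + B->1 = $50 + $50 = $100
Min cost = min($65, $100) = $65

$65


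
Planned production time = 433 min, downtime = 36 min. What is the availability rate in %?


Formula: Availability = (Planned Time - Downtime) / Planned Time * 100
Uptime = 433 - 36 = 397 min
Availability = 397 / 433 * 100 = 91.7%

91.7%


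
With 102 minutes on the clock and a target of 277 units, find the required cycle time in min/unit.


Formula: CT = Available Time / Number of Units
CT = 102 min / 277 units
CT = 0.37 min/unit

0.37 min/unit


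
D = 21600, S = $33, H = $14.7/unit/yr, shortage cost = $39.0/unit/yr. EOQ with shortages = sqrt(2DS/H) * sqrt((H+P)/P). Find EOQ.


Formula: EOQ* = sqrt(2DS/H) * sqrt((H+P)/P)
Base EOQ = sqrt(2*21600*33/14.7) = 311.42 units
Correction = sqrt((14.7+39.0)/39.0) = 1.17342
EOQ* = 311.42 * 1.17342 = 365.4 units

365.4 units


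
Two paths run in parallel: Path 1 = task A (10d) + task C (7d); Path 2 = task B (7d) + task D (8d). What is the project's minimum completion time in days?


Path 1 = 10 + 7 = 17 days
Path 2 = 7 + 8 = 15 days
Duration = max(17, 15) = 17 days

17 days


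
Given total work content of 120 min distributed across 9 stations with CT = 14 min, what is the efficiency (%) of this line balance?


Formula: Efficiency = Sum of Task Times / (N_stations * CT) * 100
Total station capacity = 9 stations * 14 min = 126 min
Efficiency = 120 / 126 * 100 = 95.2%

95.2%


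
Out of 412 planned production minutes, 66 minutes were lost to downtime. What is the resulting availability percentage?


Formula: Availability = (Planned Time - Downtime) / Planned Time * 100
Uptime = 412 - 66 = 346 min
Availability = 346 / 412 * 100 = 84.0%

84.0%


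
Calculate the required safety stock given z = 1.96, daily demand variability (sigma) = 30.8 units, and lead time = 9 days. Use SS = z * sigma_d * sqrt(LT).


Formula: SS = z * sigma_d * sqrt(LT)
sqrt(LT) = sqrt(9) = 3.0
SS = 1.96 * 30.8 * 3.0
SS = 181.1 units

181.1 units


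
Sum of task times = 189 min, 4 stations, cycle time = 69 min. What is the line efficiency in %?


Formula: Efficiency = Sum of Task Times / (N_stations * CT) * 100
Total station capacity = 4 stations * 69 min = 276 min
Efficiency = 189 / 276 * 100 = 68.5%

68.5%


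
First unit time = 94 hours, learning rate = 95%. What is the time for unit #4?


Formula: T_n = T_1 * (learning_rate)^(log2(n)) where learning_rate = rate/100
Doublings = log2(4) = 2
T_n = 94 * 0.95^2
T_n = 94 * 0.9025 = 84.8 hours

84.8 hours


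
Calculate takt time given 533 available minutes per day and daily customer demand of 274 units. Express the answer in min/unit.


Formula: Takt Time = Available Production Time / Customer Demand
Takt = 533 min/day / 274 units/day
Takt = 1.95 min/unit

1.95 min/unit


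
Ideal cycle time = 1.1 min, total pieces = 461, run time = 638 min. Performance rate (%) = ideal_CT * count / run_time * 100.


Formula: Performance = (Ideal CT * Total Count) / Run Time * 100
Ideal output time = 1.1 * 461 = 507.1 min
Performance = 507.1 / 638 * 100 = 79.5%

79.5%


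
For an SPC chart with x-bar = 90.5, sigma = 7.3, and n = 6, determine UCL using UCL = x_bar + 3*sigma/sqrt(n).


UCL = 90.5 + 3 * 7.3 / sqrt(6)

99.44


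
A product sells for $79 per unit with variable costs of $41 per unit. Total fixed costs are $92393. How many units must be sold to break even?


Formula: BEQ = Fixed Costs / (Price - Variable Cost)
Contribution margin = $79 - $41 = $38/unit
BEQ = ceil($92393 / $38/unit) = ceil(2431.39) = 2432 units

2432 units


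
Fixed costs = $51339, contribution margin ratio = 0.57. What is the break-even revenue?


Formula: BER = Fixed Costs / Contribution Margin Ratio
BER = $51339 / 0.57
BER = $90068.42 (to the nearest cent)

$90068.42


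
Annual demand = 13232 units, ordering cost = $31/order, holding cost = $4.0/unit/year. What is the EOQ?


Formula: EOQ = sqrt(2 * D * S / H)
Numerator: 2 * 13232 * 31 = 820384
2DS/H = 820384 / 4.0 = 205096.0
EOQ = sqrt(205096.0) = 452.9 units

452.9 units


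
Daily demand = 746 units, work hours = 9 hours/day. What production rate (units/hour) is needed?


Formula: Production Rate = Daily Demand / Available Hours
Rate = 746 units/day / 9 hours/day
Rate = 82.9 units/hour

82.9 units/hour


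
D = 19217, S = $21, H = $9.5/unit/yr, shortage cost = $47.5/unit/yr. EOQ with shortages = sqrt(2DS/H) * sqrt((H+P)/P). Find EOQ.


Formula: EOQ* = sqrt(2DS/H) * sqrt((H+P)/P)
Base EOQ = sqrt(2*19217*21/9.5) = 291.48 units
Correction = sqrt((9.5+47.5)/47.5) = 1.09545
EOQ* = 291.48 * 1.09545 = 319.3 units

319.3 units


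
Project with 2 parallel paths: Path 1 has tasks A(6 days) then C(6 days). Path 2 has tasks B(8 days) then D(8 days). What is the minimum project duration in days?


Path 1 = 6 + 6 = 12 days
Path 2 = 8 + 8 = 16 days
Duration = max(12, 16) = 16 days

16 days


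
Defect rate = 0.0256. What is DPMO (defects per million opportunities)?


DPMO = defect_rate * 1000000 = 0.0256 * 1000000

25600


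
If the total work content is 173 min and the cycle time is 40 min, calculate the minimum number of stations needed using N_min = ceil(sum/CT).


Formula: N_min = ceil(Sum of Task Times / Cycle Time)
N_min = ceil(173 min / 40 min) = ceil(4.325)
N_min = 5 stations

5


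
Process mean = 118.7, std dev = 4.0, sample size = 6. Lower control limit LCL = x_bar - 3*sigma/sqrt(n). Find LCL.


LCL = 118.7 - 3 * 4.0 / sqrt(6)

113.8


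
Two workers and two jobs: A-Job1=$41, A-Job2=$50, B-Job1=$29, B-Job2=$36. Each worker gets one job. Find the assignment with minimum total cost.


Option 1: A->1 + B->2 = $41 + $36 = $77
Option 2: A->2 + B->1 = $50 + $29 = $79
Min cost = min($77, $79) = $77

$77


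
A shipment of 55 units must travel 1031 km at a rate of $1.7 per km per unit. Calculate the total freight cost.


TC = dist * cost * units = 1031 * 1.7 * 55 = $96398.50

$96398.50


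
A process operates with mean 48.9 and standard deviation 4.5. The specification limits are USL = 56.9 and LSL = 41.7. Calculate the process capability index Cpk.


Cpu = (56.9 - 48.9) / (3 * 4.5) = 0.59
Cpl = (48.9 - 41.7) / (3 * 4.5) = 0.53
Cpk = min(0.59, 0.53) = 0.53

0.53


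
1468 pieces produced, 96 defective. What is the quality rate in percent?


Formula: Quality Rate = Good Pieces / Total Pieces * 100
Good pieces = 1468 - 96 = 1372
QR = 1372 / 1468 * 100 = 93.5%

93.5%


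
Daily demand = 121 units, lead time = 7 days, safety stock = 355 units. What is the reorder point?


Formula: ROP = (Daily Demand * Lead Time) + Safety Stock
Demand during lead time = 121 * 7 = 847 units
ROP = 847 + 355 = 1202 units

1202 units


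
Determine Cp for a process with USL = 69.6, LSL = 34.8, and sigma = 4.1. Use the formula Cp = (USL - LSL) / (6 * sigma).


Cp = (69.6 - 34.8) / (6 * 4.1)

1.41


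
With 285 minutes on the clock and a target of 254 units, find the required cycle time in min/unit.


Formula: CT = Available Time / Number of Units
CT = 285 min / 254 units
CT = 1.12 min/unit

1.12 min/unit


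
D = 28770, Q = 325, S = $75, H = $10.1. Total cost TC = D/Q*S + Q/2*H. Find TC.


TC = 28770/325 * 75 + 325/2 * 10.1

$8280.48


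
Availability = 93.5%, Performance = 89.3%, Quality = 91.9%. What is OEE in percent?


Formula: OEE = Availability * Performance * Quality / 10000
A * P = 93.5% * 89.3% / 100 = 83.5%
OEE = 83.5% * 91.9% / 100 = 76.7%

76.7%


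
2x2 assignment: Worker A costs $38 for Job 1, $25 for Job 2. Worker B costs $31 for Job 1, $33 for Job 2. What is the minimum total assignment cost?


Option 1: A->1 + B->2 = $38 + $33 = $71
Option 2: A->2 + B->1 = $25 + $31 = $56
Min cost = min($71, $56) = $56

$56
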